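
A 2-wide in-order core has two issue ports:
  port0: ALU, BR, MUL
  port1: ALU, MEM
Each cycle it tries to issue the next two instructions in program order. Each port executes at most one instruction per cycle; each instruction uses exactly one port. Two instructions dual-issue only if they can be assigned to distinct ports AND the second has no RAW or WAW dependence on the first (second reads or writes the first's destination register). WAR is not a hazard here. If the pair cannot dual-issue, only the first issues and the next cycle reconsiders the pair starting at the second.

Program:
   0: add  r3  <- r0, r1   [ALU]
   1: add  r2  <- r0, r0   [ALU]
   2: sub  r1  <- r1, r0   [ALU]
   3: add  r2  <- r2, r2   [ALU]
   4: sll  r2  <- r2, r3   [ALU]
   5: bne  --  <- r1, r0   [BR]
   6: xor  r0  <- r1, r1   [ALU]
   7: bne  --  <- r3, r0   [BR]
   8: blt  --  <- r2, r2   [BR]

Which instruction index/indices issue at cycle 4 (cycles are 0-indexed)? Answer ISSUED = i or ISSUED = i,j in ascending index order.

ISSUED = 7

#0 head=0: add add i0,i1 dual
#1 head=2: sub add i2,i3 dual
#2 head=4: sll bne i4,i5 dual
#3 head=6: xor i6 RAW r0
#4 head=7: bne i7 no-port BR/BR
#5 head=8: blt i8 tail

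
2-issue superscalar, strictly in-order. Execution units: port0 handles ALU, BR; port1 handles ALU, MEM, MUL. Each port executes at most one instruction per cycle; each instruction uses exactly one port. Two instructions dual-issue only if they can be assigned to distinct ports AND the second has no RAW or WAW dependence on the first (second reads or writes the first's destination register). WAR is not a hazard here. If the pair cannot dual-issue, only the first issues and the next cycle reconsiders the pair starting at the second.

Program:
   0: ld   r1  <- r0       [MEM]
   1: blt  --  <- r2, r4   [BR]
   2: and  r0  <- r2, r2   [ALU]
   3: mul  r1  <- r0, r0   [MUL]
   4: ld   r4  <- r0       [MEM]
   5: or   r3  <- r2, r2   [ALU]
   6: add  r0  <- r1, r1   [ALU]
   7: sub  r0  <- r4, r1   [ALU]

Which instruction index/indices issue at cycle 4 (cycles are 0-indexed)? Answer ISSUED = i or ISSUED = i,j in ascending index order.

ISSUED = 6

#0 head=0: ld;blt i0&i1 dual
#1 head=2: and i2 RAW r0
#2 head=3: mul i3 no-port MUL/MEM
#3 head=4: ld;or i4&i5 dual
#4 head=6: add i6 WAW r0
#5 head=7: sub i7 tail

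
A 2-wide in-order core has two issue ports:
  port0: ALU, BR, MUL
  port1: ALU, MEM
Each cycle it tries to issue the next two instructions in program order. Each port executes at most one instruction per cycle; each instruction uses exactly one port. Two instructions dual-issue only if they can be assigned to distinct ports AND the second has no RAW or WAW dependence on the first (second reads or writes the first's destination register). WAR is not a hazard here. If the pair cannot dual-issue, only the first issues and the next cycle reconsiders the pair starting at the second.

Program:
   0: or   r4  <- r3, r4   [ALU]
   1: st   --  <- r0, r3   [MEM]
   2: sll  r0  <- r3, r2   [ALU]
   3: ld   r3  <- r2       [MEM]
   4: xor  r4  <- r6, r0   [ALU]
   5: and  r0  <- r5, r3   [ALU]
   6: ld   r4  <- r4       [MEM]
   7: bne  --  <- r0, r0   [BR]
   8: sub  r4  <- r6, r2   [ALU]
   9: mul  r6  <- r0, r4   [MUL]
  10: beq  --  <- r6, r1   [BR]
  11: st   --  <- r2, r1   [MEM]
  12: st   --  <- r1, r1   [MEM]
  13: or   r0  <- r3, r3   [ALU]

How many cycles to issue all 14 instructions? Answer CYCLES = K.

CYCLES = 8

  cy0 -> i0/i1 (or st) dual
  cy1 -> i2/i3 (sll ld) dual
  cy2 -> i4/i5 (xor and) dual
  cy3 -> i6/i7 (ld bne) dual
  cy4 -> i8 (sub) RAW r4
  cy5 -> i9 (mul) no-port MUL/BR
  cy6 -> i10/i11 (beq st) dual
  cy7 -> i12/i13 (st or) dual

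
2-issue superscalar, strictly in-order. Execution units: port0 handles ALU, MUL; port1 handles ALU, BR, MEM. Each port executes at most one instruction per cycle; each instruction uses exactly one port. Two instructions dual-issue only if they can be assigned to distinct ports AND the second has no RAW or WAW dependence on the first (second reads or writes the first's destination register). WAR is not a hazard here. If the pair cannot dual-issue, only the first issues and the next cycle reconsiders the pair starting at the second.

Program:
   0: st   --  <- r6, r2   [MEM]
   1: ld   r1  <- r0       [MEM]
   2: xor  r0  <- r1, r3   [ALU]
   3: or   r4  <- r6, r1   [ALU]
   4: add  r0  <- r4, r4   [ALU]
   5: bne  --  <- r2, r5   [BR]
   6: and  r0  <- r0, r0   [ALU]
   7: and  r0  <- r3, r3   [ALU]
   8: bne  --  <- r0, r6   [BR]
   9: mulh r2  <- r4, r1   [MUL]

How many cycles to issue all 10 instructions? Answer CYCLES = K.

CYCLES = 7

0. st @i0  | no-port MEM/MEM
1. ld @i1  | RAW r1
2. xor/or @i2+i3  | 2-wide
3. add/bne @i4+i5  | 2-wide
4. and @i6  | WAW r0
5. and @i7  | RAW r0
6. bne/mulh @i8+i9  | 2-wide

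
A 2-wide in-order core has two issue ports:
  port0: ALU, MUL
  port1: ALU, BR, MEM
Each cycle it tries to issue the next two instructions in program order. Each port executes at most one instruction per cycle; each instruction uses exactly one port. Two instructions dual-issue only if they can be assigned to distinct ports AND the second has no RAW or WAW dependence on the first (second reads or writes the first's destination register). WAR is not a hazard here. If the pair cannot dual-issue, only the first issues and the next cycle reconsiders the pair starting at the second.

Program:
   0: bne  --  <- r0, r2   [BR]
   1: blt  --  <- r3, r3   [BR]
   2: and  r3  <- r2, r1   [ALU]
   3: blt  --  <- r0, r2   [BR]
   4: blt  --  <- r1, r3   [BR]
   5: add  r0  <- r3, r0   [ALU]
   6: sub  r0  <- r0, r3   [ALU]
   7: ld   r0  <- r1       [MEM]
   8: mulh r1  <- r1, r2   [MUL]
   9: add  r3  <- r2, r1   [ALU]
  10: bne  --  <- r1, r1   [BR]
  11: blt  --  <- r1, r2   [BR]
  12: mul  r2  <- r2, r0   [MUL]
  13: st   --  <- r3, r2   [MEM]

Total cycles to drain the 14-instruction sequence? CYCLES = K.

t=0 i0:bne.BR ; no-port BR/BR
t=1 i1,i2:blt.BR;and.ALU ; pair
t=2 i3:blt.BR ; no-port BR/BR
t=3 i4,i5:blt.BR;add.ALU ; pair
t=4 i6:sub.ALU ; WAW r0
t=5 i7,i8:ld.MEM;mulh.MUL ; pair
t=6 i9,i10:add.ALU;bne.BR ; pair
t=7 i11,i12:blt.BR;mul.MUL ; pair
t=8 i13:st.MEM ; tail

CYCLES = 9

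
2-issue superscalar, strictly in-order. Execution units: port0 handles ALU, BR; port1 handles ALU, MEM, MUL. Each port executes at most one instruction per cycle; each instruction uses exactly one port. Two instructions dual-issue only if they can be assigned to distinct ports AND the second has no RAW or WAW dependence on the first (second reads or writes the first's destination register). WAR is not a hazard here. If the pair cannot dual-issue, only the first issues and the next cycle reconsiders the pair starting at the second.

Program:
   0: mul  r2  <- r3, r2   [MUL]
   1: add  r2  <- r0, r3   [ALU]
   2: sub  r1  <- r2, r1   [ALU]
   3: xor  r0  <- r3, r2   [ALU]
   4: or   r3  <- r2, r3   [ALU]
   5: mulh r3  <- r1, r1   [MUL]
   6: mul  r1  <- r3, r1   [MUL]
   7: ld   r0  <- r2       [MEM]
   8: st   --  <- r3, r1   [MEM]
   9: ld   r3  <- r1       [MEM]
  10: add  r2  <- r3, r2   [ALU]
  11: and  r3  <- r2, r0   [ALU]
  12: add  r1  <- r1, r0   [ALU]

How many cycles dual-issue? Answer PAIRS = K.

PAIRS = 2

  cy0 -> i0 (mul.MUL) WAW r2
  cy1 -> i1 (add.ALU) RAW r2
  cy2 -> i2&i3 (sub.ALU/xor.ALU) pair
  cy3 -> i4 (or.ALU) WAW r3
  cy4 -> i5 (mulh.MUL) no-port MUL/MUL
  cy5 -> i6 (mul.MUL) no-port MUL/MEM
  cy6 -> i7 (ld.MEM) no-port MEM/MEM
  cy7 -> i8 (st.MEM) no-port MEM/MEM
  cy8 -> i9 (ld.MEM) RAW r3
  cy9 -> i10 (add.ALU) RAW r2
  cy10 -> i11&i12 (and.ALU/add.ALU) pair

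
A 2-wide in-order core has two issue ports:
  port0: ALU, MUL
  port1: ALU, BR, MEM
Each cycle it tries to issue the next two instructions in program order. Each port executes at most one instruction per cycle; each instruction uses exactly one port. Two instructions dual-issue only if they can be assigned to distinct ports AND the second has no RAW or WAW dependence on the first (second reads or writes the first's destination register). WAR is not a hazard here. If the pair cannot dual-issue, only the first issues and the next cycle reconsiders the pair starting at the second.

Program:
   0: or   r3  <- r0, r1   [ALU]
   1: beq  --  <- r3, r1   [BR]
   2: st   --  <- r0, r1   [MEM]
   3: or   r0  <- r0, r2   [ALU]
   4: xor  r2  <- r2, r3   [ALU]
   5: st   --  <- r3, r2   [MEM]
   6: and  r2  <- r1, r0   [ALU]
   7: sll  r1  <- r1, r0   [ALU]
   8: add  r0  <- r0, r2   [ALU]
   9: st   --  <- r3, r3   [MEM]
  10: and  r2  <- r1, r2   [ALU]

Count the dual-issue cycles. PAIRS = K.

0. or @i0  | RAW r3
1. beq @i1  | no-port BR/MEM
2. st;or @i2/i3  | pair
3. xor @i4  | RAW r2
4. st;and @i5/i6  | pair
5. sll;add @i7/i8  | pair
6. st;and @i9/i10  | pair

PAIRS = 4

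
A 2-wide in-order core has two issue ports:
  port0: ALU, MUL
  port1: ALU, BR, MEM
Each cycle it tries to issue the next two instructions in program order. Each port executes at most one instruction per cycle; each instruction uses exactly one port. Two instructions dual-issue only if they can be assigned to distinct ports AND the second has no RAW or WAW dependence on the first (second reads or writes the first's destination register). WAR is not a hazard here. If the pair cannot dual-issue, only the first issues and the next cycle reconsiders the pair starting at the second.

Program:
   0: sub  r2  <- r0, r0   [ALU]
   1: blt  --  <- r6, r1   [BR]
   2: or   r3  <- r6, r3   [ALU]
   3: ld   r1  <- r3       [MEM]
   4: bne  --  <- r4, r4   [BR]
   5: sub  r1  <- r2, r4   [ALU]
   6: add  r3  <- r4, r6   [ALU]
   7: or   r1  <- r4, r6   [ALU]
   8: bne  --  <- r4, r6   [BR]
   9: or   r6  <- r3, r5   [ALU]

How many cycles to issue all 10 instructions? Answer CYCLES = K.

CYCLES = 6

#0 head=0: sub/blt i0/i1 dual
#1 head=2: or i2 RAW r3
#2 head=3: ld i3 no-port MEM/BR
#3 head=4: bne/sub i4/i5 dual
#4 head=6: add/or i6/i7 dual
#5 head=8: bne/or i8/i9 dual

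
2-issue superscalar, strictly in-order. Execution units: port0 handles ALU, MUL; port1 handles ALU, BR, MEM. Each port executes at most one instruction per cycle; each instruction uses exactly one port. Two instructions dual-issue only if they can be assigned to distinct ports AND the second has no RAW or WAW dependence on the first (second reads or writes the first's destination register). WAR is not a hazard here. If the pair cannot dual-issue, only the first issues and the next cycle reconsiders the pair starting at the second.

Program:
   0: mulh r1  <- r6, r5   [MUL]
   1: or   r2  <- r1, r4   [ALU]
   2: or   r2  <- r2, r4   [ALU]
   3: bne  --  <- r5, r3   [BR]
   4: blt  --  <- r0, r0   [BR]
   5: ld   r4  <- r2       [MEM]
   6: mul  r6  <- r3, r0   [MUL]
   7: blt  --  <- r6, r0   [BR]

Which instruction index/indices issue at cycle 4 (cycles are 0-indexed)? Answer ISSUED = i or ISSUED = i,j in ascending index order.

[0] i0  mulh.MUL  -- RAW r1
[1] i1  or.ALU  -- RAW+WAW r2
[2] i2&i3  or.ALU;bne.BR  -- pair
[3] i4  blt.BR  -- no-port BR/MEM
[4] i5&i6  ld.MEM;mul.MUL  -- pair
[5] i7  blt.BR  -- tail

ISSUED = 5,6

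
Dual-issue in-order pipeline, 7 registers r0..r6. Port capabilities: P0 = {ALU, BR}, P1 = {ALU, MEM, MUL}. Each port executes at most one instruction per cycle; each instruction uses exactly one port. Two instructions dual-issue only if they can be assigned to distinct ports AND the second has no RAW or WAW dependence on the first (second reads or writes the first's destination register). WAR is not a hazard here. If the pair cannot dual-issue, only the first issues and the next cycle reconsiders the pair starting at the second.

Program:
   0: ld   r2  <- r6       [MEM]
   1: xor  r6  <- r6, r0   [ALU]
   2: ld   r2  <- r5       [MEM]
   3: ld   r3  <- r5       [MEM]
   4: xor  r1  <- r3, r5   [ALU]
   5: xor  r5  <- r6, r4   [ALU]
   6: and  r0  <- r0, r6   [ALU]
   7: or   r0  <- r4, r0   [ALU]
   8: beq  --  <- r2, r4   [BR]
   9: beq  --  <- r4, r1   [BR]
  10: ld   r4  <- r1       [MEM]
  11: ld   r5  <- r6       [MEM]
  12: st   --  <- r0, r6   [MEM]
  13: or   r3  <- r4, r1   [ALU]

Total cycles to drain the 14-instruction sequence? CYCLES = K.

CYCLES = 9

#0 head=0: ld.MEM xor.ALU i0,i1 pair
#1 head=2: ld.MEM i2 no-port MEM/MEM
#2 head=3: ld.MEM i3 RAW r3
#3 head=4: xor.ALU xor.ALU i4,i5 pair
#4 head=6: and.ALU i6 RAW+WAW r0
#5 head=7: or.ALU beq.BR i7,i8 pair
#6 head=9: beq.BR ld.MEM i9,i10 pair
#7 head=11: ld.MEM i11 no-port MEM/MEM
#8 head=12: st.MEM or.ALU i12,i13 pair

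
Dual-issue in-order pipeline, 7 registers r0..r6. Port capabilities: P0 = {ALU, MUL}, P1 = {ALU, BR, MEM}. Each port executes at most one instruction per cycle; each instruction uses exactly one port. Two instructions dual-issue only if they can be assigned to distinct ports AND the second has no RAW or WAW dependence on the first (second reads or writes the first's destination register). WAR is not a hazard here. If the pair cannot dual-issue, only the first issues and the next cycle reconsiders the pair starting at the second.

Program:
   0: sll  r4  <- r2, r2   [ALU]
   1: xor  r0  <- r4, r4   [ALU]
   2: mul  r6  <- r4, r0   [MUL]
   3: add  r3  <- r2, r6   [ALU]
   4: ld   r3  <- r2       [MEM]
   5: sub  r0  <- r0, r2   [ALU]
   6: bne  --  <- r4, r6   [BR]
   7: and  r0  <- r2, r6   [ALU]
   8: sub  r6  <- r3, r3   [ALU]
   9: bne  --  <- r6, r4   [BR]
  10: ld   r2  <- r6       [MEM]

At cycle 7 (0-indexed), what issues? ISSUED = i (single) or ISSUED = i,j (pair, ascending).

0. sll @i0  | RAW r4
1. xor @i1  | RAW r0
2. mul @i2  | RAW r6
3. add @i3  | WAW r3
4. ld/sub @i4/i5  | pair
5. bne/and @i6/i7  | pair
6. sub @i8  | RAW r6
7. bne @i9  | no-port BR/MEM
8. ld @i10  | tail

ISSUED = 9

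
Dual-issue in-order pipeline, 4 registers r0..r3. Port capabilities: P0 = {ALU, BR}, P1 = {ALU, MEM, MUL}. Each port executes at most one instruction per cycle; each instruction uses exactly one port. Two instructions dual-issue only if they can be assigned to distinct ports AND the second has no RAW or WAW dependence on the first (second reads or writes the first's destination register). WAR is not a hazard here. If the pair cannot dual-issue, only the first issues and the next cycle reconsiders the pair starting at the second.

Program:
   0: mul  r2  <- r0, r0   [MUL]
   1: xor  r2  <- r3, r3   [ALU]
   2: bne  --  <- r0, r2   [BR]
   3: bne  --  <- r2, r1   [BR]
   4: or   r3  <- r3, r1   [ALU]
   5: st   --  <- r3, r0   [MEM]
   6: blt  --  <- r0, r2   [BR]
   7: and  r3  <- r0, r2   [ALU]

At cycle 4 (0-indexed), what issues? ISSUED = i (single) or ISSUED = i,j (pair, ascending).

ISSUED = 5,6

t=0 i0:mul.MUL ; WAW r2
t=1 i1:xor.ALU ; RAW r2
t=2 i2:bne.BR ; no-port BR/BR
t=3 i3&i4:bne.BR+or.ALU ; dual
t=4 i5&i6:st.MEM+blt.BR ; dual
t=5 i7:and.ALU ; tail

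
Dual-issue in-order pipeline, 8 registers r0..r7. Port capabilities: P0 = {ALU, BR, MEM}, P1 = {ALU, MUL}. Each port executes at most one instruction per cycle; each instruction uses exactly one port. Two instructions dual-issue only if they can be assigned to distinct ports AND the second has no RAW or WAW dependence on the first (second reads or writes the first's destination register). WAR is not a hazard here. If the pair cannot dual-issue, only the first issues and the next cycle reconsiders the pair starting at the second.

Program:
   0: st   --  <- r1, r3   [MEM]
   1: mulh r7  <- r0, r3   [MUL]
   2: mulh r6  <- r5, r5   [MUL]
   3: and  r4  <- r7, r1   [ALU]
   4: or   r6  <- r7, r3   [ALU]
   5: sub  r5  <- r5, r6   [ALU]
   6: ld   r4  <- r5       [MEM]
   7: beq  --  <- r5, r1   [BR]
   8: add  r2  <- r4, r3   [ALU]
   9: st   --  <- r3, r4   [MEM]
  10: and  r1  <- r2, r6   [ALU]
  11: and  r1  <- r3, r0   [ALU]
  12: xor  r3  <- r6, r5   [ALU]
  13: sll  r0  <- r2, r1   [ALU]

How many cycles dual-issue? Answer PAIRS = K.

PAIRS = 5

c0: i0/i1 st mulh  pair
c1: i2/i3 mulh and  pair
c2: i4 or  RAW r6
c3: i5 sub  RAW r5
c4: i6 ld  no-port MEM/BR
c5: i7/i8 beq add  pair
c6: i9/i10 st and  pair
c7: i11/i12 and xor  pair
c8: i13 sll  tail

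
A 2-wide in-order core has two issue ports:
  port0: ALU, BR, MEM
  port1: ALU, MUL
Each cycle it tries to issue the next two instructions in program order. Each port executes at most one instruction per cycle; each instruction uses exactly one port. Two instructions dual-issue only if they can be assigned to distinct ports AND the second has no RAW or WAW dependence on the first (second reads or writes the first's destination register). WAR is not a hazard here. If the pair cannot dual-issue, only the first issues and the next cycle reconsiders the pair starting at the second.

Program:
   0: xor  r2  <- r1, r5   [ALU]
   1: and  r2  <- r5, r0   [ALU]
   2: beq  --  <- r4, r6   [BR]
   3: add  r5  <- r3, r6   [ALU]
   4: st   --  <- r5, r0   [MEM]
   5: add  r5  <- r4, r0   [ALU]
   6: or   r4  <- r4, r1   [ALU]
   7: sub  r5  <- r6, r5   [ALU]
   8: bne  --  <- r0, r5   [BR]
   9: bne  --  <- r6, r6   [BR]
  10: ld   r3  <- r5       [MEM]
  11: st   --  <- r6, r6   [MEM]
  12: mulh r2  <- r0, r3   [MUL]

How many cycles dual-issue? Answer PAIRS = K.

c0: i0 xor  WAW r2
c1: i1+i2 and beq  pair
c2: i3 add  RAW r5
c3: i4+i5 st add  pair
c4: i6+i7 or sub  pair
c5: i8 bne  no-port BR/BR
c6: i9 bne  no-port BR/MEM
c7: i10 ld  no-port MEM/MEM
c8: i11+i12 st mulh  pair

PAIRS = 4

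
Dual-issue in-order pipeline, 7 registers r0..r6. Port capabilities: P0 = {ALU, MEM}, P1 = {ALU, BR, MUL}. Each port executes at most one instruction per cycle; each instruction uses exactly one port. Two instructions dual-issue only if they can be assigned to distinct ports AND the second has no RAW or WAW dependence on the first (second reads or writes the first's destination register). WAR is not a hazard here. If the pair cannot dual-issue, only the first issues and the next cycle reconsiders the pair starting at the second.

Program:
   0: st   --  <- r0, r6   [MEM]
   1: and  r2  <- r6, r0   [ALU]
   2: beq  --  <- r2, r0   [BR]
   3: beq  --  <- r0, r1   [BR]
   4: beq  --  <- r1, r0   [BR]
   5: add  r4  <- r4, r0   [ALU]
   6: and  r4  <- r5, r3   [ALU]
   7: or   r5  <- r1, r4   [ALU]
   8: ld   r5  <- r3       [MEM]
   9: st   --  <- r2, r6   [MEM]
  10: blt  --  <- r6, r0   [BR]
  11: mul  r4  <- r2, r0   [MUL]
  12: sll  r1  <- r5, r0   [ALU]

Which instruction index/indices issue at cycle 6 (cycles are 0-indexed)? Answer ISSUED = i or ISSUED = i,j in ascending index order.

ISSUED = 8

0. st.MEM;and.ALU @i0,i1  | 2-wide
1. beq.BR @i2  | no-port BR/BR
2. beq.BR @i3  | no-port BR/BR
3. beq.BR;add.ALU @i4,i5  | 2-wide
4. and.ALU @i6  | RAW r4
5. or.ALU @i7  | WAW r5
6. ld.MEM @i8  | no-port MEM/MEM
7. st.MEM;blt.BR @i9,i10  | 2-wide
8. mul.MUL;sll.ALU @i11,i12  | 2-wide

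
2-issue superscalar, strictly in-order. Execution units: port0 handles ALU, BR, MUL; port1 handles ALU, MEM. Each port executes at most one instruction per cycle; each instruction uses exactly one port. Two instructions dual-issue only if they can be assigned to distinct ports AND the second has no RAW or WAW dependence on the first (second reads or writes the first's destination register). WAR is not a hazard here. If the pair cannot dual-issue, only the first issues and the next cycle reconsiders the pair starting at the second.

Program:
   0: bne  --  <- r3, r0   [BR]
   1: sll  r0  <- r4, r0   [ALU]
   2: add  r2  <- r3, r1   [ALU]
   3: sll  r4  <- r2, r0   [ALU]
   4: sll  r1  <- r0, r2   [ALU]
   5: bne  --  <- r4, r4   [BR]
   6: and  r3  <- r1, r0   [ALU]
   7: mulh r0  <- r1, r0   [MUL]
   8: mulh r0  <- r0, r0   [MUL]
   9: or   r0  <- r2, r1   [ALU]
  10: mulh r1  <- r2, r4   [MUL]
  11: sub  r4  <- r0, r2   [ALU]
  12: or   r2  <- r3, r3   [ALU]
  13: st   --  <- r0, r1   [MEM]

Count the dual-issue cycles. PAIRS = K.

t=0 i0/i1:bne+sll ; 2-wide
t=1 i2:add ; RAW r2
t=2 i3/i4:sll+sll ; 2-wide
t=3 i5/i6:bne+and ; 2-wide
t=4 i7:mulh ; no-port MUL/MUL
t=5 i8:mulh ; WAW r0
t=6 i9/i10:or+mulh ; 2-wide
t=7 i11/i12:sub+or ; 2-wide
t=8 i13:st ; tail

PAIRS = 5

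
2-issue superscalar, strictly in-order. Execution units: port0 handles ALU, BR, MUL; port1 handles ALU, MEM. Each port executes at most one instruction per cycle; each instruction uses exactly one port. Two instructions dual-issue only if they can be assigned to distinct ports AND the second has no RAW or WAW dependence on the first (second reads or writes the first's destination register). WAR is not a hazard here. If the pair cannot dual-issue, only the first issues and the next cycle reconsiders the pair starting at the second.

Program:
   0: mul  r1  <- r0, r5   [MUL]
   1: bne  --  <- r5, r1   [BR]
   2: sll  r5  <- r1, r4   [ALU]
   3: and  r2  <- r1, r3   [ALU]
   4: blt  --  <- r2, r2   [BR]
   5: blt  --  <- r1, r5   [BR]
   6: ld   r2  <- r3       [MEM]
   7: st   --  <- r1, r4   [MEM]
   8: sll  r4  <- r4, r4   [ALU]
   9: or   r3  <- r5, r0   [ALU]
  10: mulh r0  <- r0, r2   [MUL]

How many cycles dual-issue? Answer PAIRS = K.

  cy0 -> i0 (mul.MUL) no-port MUL/BR
  cy1 -> i1&i2 (bne.BR+sll.ALU) pair
  cy2 -> i3 (and.ALU) RAW r2
  cy3 -> i4 (blt.BR) no-port BR/BR
  cy4 -> i5&i6 (blt.BR+ld.MEM) pair
  cy5 -> i7&i8 (st.MEM+sll.ALU) pair
  cy6 -> i9&i10 (or.ALU+mulh.MUL) pair

PAIRS = 4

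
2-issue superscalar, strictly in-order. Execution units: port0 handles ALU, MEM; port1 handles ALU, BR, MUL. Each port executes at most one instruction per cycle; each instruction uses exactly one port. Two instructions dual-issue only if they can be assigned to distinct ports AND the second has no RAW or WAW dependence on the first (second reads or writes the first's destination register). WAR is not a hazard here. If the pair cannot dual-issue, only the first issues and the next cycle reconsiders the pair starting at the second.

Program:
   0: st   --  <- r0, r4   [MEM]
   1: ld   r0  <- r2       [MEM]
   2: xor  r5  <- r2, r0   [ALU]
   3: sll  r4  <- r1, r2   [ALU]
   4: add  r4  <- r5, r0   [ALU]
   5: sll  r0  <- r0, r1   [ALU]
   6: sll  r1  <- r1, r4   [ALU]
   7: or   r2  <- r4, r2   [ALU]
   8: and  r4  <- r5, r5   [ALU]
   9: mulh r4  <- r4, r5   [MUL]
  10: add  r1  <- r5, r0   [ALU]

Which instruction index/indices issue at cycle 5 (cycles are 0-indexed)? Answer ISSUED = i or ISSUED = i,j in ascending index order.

t=0 i0:st.MEM ; no-port MEM/MEM
t=1 i1:ld.MEM ; RAW r0
t=2 i2/i3:xor.ALU;sll.ALU ; pair
t=3 i4/i5:add.ALU;sll.ALU ; pair
t=4 i6/i7:sll.ALU;or.ALU ; pair
t=5 i8:and.ALU ; RAW+WAW r4
t=6 i9/i10:mulh.MUL;add.ALU ; pair

ISSUED = 8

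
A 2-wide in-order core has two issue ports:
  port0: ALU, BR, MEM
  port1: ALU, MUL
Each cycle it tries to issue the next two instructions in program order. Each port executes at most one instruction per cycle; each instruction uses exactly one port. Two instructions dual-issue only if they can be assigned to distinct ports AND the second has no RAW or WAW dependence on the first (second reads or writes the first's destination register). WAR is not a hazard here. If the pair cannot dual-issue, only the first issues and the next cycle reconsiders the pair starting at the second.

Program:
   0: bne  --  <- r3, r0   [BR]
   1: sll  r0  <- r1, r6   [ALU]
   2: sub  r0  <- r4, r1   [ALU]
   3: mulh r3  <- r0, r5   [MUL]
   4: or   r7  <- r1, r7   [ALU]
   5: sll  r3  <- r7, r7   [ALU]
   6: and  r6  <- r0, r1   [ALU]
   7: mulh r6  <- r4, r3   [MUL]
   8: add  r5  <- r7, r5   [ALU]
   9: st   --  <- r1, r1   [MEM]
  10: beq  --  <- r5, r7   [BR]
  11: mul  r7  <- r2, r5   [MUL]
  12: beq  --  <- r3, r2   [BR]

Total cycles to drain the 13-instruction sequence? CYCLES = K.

CYCLES = 8

[0] i0&i1  bne.BR sll.ALU  -- dual
[1] i2  sub.ALU  -- RAW r0
[2] i3&i4  mulh.MUL or.ALU  -- dual
[3] i5&i6  sll.ALU and.ALU  -- dual
[4] i7&i8  mulh.MUL add.ALU  -- dual
[5] i9  st.MEM  -- no-port MEM/BR
[6] i10&i11  beq.BR mul.MUL  -- dual
[7] i12  beq.BR  -- tail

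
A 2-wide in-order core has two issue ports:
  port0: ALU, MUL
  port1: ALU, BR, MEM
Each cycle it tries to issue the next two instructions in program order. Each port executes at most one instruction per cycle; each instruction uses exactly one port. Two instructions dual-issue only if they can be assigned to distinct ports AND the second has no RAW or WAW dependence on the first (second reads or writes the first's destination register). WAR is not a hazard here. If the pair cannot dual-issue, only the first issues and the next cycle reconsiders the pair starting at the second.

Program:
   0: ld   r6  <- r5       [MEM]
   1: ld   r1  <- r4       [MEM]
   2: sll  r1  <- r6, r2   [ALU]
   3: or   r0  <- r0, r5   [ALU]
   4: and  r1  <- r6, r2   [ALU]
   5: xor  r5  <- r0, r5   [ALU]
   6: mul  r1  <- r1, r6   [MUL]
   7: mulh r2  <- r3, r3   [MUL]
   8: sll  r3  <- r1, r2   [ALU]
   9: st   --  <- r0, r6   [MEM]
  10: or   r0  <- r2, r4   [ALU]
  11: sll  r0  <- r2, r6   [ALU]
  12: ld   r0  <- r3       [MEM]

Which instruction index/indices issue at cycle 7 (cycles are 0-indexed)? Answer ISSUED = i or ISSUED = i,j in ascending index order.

ISSUED = 10

  cy0 -> i0 (ld.MEM) no-port MEM/MEM
  cy1 -> i1 (ld.MEM) WAW r1
  cy2 -> i2,i3 (sll.ALU or.ALU) pair
  cy3 -> i4,i5 (and.ALU xor.ALU) pair
  cy4 -> i6 (mul.MUL) no-port MUL/MUL
  cy5 -> i7 (mulh.MUL) RAW r2
  cy6 -> i8,i9 (sll.ALU st.MEM) pair
  cy7 -> i10 (or.ALU) WAW r0
  cy8 -> i11 (sll.ALU) WAW r0
  cy9 -> i12 (ld.MEM) tail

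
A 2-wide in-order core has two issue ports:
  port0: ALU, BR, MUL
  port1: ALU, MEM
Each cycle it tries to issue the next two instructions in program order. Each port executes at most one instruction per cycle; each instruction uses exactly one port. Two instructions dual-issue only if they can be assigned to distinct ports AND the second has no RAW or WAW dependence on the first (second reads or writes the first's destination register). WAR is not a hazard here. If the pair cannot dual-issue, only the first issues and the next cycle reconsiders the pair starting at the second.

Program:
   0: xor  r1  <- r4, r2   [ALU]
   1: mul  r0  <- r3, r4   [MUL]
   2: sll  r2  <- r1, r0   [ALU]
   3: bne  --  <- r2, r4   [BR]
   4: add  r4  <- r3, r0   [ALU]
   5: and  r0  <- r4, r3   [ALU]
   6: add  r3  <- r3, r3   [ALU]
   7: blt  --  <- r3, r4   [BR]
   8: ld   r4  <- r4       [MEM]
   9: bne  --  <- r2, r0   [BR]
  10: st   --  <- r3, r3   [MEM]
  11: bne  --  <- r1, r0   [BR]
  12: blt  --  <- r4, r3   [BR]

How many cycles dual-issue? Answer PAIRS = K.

0. xor.ALU;mul.MUL @i0&i1  | dual
1. sll.ALU @i2  | RAW r2
2. bne.BR;add.ALU @i3&i4  | dual
3. and.ALU;add.ALU @i5&i6  | dual
4. blt.BR;ld.MEM @i7&i8  | dual
5. bne.BR;st.MEM @i9&i10  | dual
6. bne.BR @i11  | no-port BR/BR
7. blt.BR @i12  | tail

PAIRS = 5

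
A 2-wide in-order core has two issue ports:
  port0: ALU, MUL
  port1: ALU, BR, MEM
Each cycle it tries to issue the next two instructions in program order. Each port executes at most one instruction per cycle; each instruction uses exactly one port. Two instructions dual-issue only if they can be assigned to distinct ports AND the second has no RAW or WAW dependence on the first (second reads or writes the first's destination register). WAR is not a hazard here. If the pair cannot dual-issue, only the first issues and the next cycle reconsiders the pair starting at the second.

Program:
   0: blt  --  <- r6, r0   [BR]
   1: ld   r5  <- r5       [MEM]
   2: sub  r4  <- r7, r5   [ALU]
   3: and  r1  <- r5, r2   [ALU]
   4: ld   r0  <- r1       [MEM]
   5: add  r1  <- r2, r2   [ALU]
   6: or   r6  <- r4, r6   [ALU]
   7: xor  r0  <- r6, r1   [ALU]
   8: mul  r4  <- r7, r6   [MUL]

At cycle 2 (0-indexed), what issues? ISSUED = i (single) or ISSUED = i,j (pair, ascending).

#0 head=0: blt.BR i0 no-port BR/MEM
#1 head=1: ld.MEM i1 RAW r5
#2 head=2: sub.ALU;and.ALU i2/i3 pair
#3 head=4: ld.MEM;add.ALU i4/i5 pair
#4 head=6: or.ALU i6 RAW r6
#5 head=7: xor.ALU;mul.MUL i7/i8 pair

ISSUED = 2,3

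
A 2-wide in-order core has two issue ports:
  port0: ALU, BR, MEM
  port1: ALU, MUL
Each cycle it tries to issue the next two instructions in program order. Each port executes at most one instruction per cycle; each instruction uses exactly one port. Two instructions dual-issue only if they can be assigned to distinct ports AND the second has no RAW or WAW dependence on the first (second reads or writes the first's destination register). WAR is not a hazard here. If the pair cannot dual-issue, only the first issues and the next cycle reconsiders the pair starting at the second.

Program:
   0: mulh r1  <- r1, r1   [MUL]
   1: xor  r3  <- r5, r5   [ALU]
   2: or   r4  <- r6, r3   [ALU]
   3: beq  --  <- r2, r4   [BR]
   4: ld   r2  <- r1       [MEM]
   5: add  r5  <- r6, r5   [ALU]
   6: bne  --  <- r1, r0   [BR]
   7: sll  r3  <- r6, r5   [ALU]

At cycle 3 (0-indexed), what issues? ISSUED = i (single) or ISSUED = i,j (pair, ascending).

c0: i0/i1 mulh.MUL xor.ALU  2-wide
c1: i2 or.ALU  RAW r4
c2: i3 beq.BR  no-port BR/MEM
c3: i4/i5 ld.MEM add.ALU  2-wide
c4: i6/i7 bne.BR sll.ALU  2-wide

ISSUED = 4,5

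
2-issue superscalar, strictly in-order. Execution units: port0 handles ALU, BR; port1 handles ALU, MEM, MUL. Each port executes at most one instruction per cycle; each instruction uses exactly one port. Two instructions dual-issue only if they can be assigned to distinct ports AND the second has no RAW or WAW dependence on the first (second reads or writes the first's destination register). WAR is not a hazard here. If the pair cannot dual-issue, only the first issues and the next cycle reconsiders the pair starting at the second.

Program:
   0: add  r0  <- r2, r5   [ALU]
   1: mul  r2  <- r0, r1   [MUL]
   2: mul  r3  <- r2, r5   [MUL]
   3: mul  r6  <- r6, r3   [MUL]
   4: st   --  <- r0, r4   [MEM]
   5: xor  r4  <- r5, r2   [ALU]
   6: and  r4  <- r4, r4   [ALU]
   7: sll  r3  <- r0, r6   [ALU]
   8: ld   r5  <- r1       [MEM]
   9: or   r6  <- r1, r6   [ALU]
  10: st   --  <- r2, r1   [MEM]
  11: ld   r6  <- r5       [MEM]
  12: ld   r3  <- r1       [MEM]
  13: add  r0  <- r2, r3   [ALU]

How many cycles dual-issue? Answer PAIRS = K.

PAIRS = 3

t=0 i0:add.ALU ; RAW r0
t=1 i1:mul.MUL ; no-port MUL/MUL
t=2 i2:mul.MUL ; no-port MUL/MUL
t=3 i3:mul.MUL ; no-port MUL/MEM
t=4 i4&i5:st.MEM;xor.ALU ; pair
t=5 i6&i7:and.ALU;sll.ALU ; pair
t=6 i8&i9:ld.MEM;or.ALU ; pair
t=7 i10:st.MEM ; no-port MEM/MEM
t=8 i11:ld.MEM ; no-port MEM/MEM
t=9 i12:ld.MEM ; RAW r3
t=10 i13:add.ALU ; tail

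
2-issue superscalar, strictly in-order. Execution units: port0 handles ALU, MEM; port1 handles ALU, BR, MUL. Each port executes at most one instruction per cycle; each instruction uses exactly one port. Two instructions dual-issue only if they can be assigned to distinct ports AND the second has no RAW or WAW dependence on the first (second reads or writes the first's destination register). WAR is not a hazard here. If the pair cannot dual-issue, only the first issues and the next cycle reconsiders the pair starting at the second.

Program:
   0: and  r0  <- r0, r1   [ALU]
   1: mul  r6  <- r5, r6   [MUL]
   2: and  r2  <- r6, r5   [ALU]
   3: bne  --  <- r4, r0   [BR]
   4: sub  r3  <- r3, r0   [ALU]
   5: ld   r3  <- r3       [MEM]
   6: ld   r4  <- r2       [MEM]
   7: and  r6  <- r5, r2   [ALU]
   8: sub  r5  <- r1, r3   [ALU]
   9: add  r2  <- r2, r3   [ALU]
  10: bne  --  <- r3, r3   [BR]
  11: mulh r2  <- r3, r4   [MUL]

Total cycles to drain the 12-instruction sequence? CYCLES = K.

c0: i0&i1 and.ALU;mul.MUL  2-wide
c1: i2&i3 and.ALU;bne.BR  2-wide
c2: i4 sub.ALU  RAW+WAW r3
c3: i5 ld.MEM  no-port MEM/MEM
c4: i6&i7 ld.MEM;and.ALU  2-wide
c5: i8&i9 sub.ALU;add.ALU  2-wide
c6: i10 bne.BR  no-port BR/MUL
c7: i11 mulh.MUL  tail

CYCLES = 8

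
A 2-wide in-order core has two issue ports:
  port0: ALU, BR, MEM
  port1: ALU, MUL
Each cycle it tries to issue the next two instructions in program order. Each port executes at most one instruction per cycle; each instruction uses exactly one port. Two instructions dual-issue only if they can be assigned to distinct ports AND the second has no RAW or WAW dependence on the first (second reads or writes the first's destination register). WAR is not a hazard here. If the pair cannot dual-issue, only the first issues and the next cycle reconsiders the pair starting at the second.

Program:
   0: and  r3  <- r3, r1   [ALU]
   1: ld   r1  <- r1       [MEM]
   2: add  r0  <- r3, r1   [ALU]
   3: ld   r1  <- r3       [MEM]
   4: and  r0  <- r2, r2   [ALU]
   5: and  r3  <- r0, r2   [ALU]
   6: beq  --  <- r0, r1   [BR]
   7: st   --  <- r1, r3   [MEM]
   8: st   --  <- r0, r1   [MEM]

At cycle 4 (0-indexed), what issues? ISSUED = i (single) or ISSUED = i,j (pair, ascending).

  cy0 -> i0+i1 (and.ALU/ld.MEM) 2-wide
  cy1 -> i2+i3 (add.ALU/ld.MEM) 2-wide
  cy2 -> i4 (and.ALU) RAW r0
  cy3 -> i5+i6 (and.ALU/beq.BR) 2-wide
  cy4 -> i7 (st.MEM) no-port MEM/MEM
  cy5 -> i8 (st.MEM) tail

ISSUED = 7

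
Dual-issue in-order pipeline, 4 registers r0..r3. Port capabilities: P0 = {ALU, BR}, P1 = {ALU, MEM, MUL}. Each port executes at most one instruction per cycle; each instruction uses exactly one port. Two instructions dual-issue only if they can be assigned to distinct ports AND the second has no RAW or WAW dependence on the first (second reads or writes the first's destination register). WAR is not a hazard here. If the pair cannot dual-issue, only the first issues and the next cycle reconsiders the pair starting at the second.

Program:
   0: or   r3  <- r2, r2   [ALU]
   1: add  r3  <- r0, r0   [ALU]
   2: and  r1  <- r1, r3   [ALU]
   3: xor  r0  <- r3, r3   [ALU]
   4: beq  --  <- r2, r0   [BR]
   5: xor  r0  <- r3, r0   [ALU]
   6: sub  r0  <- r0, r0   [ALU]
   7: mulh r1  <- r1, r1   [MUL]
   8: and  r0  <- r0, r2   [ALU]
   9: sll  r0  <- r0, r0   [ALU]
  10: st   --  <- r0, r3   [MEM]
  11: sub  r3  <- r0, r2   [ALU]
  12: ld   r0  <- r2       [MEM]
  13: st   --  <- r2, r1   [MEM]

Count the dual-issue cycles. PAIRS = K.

0. or @i0  | WAW r3
1. add @i1  | RAW r3
2. and+xor @i2/i3  | dual
3. beq+xor @i4/i5  | dual
4. sub+mulh @i6/i7  | dual
5. and @i8  | RAW+WAW r0
6. sll @i9  | RAW r0
7. st+sub @i10/i11  | dual
8. ld @i12  | no-port MEM/MEM
9. st @i13  | tail

PAIRS = 4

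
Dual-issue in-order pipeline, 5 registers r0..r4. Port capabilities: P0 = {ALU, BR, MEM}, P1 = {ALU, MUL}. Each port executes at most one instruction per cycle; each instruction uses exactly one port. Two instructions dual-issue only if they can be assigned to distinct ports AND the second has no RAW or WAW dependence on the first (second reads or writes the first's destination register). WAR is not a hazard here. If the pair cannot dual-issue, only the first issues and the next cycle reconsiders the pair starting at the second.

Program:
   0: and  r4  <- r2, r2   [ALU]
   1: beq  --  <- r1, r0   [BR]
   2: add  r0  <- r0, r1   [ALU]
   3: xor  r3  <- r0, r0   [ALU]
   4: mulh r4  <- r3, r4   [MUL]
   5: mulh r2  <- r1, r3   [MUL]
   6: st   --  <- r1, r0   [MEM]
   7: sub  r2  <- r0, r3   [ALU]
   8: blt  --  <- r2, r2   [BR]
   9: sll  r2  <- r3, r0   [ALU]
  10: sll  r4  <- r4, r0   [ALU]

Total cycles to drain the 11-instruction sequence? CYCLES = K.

CYCLES = 8

c0: i0+i1 and beq  2-wide
c1: i2 add  RAW r0
c2: i3 xor  RAW r3
c3: i4 mulh  no-port MUL/MUL
c4: i5+i6 mulh st  2-wide
c5: i7 sub  RAW r2
c6: i8+i9 blt sll  2-wide
c7: i10 sll  tail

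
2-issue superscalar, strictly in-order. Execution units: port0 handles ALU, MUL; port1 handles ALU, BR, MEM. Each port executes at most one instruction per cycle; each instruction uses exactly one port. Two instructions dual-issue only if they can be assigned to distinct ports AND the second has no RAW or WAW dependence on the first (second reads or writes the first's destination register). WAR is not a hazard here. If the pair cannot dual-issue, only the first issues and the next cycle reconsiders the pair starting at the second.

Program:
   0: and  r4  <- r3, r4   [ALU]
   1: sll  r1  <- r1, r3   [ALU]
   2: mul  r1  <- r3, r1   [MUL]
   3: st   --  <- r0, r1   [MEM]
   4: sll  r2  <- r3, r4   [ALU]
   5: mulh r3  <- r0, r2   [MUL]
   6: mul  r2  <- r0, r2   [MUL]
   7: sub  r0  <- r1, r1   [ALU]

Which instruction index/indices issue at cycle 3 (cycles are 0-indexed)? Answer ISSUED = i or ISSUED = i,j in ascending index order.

c0: i0/i1 and.ALU/sll.ALU  dual
c1: i2 mul.MUL  RAW r1
c2: i3/i4 st.MEM/sll.ALU  dual
c3: i5 mulh.MUL  no-port MUL/MUL
c4: i6/i7 mul.MUL/sub.ALU  dual

ISSUED = 5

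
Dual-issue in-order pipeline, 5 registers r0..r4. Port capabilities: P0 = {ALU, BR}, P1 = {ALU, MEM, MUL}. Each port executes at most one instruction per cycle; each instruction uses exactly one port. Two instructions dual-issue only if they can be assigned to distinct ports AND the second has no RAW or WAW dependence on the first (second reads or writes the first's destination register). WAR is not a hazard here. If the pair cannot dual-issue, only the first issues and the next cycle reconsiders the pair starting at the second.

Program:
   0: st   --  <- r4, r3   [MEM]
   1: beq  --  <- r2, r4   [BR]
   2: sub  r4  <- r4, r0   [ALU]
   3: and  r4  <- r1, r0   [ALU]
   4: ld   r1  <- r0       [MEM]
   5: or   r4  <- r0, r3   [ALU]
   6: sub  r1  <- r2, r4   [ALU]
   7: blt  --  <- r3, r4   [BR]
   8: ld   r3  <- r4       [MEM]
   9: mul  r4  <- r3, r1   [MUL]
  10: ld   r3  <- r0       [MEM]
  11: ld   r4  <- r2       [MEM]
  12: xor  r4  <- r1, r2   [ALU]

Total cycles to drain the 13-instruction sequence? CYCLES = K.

c0: i0,i1 st.MEM beq.BR  2-wide
c1: i2 sub.ALU  WAW r4
c2: i3,i4 and.ALU ld.MEM  2-wide
c3: i5 or.ALU  RAW r4
c4: i6,i7 sub.ALU blt.BR  2-wide
c5: i8 ld.MEM  no-port MEM/MUL
c6: i9 mul.MUL  no-port MUL/MEM
c7: i10 ld.MEM  no-port MEM/MEM
c8: i11 ld.MEM  WAW r4
c9: i12 xor.ALU  tail

CYCLES = 10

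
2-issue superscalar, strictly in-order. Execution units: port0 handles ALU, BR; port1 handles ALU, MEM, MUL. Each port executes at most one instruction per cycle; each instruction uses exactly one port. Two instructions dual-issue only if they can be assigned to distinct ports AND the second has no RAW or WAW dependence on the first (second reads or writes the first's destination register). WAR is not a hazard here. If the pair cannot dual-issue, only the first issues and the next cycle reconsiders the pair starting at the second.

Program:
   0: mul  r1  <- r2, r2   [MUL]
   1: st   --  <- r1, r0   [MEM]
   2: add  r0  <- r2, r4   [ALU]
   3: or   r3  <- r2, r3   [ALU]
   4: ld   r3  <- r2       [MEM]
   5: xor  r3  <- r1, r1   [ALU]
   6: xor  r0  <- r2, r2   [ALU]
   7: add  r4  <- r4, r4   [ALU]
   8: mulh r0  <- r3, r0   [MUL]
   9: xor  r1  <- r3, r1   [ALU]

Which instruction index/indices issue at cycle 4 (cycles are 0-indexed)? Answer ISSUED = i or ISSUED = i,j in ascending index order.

[0] i0  mul.MUL  -- no-port MUL/MEM
[1] i1+i2  st.MEM add.ALU  -- pair
[2] i3  or.ALU  -- WAW r3
[3] i4  ld.MEM  -- WAW r3
[4] i5+i6  xor.ALU xor.ALU  -- pair
[5] i7+i8  add.ALU mulh.MUL  -- pair
[6] i9  xor.ALU  -- tail

ISSUED = 5,6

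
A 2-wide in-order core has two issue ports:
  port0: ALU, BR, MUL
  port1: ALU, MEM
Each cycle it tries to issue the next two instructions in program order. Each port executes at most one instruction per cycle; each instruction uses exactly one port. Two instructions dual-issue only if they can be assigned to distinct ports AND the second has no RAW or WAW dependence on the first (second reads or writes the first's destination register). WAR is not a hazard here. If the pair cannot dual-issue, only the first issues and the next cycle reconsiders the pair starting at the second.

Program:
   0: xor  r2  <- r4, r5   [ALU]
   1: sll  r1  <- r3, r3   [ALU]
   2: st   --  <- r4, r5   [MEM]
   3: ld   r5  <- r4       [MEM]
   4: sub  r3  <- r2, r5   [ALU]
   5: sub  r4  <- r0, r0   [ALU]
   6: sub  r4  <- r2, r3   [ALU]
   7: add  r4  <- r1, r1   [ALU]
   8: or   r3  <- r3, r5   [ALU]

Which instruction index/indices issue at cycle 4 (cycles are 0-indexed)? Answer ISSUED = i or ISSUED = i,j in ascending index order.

c0: i0/i1 xor sll  pair
c1: i2 st  no-port MEM/MEM
c2: i3 ld  RAW r5
c3: i4/i5 sub sub  pair
c4: i6 sub  WAW r4
c5: i7/i8 add or  pair

ISSUED = 6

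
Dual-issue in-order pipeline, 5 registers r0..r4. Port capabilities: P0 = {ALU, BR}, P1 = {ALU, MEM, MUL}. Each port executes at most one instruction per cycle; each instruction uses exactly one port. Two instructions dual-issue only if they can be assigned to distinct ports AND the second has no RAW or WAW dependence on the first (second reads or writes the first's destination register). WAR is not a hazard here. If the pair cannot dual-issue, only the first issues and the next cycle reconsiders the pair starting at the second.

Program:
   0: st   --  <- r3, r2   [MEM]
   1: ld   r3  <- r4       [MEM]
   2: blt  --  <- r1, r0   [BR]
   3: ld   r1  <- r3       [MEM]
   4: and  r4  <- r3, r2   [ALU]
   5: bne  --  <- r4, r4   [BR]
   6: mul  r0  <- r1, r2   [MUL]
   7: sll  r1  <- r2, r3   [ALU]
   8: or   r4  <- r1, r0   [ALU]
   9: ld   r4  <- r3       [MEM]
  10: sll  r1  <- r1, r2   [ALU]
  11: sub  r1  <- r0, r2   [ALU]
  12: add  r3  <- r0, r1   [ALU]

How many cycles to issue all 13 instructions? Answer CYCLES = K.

0. st @i0  | no-port MEM/MEM
1. ld+blt @i1,i2  | 2-wide
2. ld+and @i3,i4  | 2-wide
3. bne+mul @i5,i6  | 2-wide
4. sll @i7  | RAW r1
5. or @i8  | WAW r4
6. ld+sll @i9,i10  | 2-wide
7. sub @i11  | RAW r1
8. add @i12  | tail

CYCLES = 9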